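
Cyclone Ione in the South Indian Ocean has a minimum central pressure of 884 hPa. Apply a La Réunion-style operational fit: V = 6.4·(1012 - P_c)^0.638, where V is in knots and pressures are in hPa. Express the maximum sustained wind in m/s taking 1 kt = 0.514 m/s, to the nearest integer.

ΔP = 1012 − 884 = 128 hPa.
V ≈ 6.4 × 128^0.638 = 6.4 × 22.100 ≈ 141.443 kt.
141.443 × 0.514 ≈ 72.70 m/s → 73 m/s.

73 m/s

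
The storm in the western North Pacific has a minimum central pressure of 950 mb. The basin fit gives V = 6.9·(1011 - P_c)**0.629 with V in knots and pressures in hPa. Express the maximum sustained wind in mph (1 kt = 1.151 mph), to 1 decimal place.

ΔP = 1011 − 950 = 61 mb.
V ≈ 6.9 × 61^0.629 = 6.9 × 13.273 ≈ 91.584 kt.
91.584 × 1.151 ≈ 105.41 mph → 105.4 mph.

105.4 mph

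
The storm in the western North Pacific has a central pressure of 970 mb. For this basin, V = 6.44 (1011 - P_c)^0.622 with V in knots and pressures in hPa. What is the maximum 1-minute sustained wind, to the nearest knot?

ΔP = 1011 − 970 = 41 mb.
41^0.622 ≈ 10.073.
V ≈ 6.44 × 10.073 ≈ 64.9 kt.

65 kt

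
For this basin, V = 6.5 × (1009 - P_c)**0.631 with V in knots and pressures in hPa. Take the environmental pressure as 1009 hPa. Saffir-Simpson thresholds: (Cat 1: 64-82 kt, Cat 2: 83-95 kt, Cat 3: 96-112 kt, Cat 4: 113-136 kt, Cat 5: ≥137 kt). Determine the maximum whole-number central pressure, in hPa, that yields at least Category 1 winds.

Category 1 begins at V = 64 kt.
Required ΔP = (64/6.5)^(1/0.631) = 9.846^1.585 ≈ 37.51 hPa.
P_c ≤ 1009 − 37.51 = 971.49, so the highest integer P_c is 971 hPa.

971 hPa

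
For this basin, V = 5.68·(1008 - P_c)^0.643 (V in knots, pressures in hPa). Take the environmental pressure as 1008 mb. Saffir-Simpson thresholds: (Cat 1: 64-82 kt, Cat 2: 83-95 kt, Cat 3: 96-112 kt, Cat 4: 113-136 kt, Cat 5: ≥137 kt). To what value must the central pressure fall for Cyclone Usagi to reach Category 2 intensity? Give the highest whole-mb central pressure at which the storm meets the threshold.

Category 2 begins at V = 83 kt.
Required ΔP = (83/5.68)^(1/0.643) = 14.613^1.555 ≈ 64.77 mb.
P_c ≤ 1008 − 64.77 = 943.23, so the highest integer P_c is 943 mb.

943 mb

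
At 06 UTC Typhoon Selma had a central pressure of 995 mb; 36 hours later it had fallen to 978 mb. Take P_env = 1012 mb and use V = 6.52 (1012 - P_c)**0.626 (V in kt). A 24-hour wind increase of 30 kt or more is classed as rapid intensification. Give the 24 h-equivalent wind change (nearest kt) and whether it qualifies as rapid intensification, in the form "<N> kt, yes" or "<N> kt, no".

14 kt, no

V₁: ΔP = 17, V ≈ 6.52 × 17^0.626 ≈ 38.42 kt.
V₂: ΔP = 34, V ≈ 6.52 × 34^0.626 ≈ 59.29 kt.
ΔV over 36 h = 20.87 kt → 24 h equivalent = 20.87 × 24/36 ≈ 13.91 kt.
14 kt < 30 kt ⇒ not rapid intensification.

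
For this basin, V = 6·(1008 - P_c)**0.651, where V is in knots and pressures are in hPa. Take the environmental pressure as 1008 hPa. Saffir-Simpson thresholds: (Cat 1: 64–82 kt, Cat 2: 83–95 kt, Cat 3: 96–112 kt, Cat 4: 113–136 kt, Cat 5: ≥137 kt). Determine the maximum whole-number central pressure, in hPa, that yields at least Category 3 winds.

937 hPa

Category 3 begins at V = 96 kt.
Required ΔP = (96/6)^(1/0.651) = 16.000^1.536 ≈ 70.74 hPa.
P_c ≤ 1008 − 70.74 = 937.26, so the highest integer P_c is 937 hPa.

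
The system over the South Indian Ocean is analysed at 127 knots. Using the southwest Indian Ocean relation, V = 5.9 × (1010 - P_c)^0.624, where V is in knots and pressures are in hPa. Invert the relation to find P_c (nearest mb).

ΔP = (V / 5.9)^(1/0.624) = (127/5.9)^1.603.
127/5.9 = 21.525; 21.525^1.603 ≈ 136.82 mb.
P_c = 1010 − 136.82 = 873.18 ≈ 873 mb.

873 mb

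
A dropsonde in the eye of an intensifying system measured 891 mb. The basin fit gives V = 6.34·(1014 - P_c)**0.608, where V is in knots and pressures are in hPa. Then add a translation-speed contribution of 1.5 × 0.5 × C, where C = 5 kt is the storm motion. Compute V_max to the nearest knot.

ΔP = 1014 − 891 = 123 mb.
123^0.608 ≈ 18.649.
V ≈ 6.34 × 18.649 ≈ 118.2 kt.
Translation term: 1.5 × 0.5 × 5 = 3.75 kt.
Corrected V ≈ 121.95 kt → 122 kt.

122 kt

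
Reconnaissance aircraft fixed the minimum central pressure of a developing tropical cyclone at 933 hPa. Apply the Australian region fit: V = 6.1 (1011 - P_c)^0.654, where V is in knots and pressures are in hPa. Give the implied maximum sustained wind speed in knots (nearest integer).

ΔP = 1011 − 933 = 78 hPa.
78^0.654 ≈ 17.275.
V ≈ 6.1 × 17.275 ≈ 105.4 kt.

105 kt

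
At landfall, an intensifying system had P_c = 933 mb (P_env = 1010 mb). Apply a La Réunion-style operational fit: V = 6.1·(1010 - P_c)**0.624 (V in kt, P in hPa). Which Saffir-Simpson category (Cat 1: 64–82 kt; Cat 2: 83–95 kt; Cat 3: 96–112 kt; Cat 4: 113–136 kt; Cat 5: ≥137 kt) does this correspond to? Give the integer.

ΔP = 1010 − 933 = 77 mb.
V ≈ 6.1 × 77^0.624 = 6.1 × 15.04 ≈ 92 kt.
92 kt falls in the Category 2 band.

2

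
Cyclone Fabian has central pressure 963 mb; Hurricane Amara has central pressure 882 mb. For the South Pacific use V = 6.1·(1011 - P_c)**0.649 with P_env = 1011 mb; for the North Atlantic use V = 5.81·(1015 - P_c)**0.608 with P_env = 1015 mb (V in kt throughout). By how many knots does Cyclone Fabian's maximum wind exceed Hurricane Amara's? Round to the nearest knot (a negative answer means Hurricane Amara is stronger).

Cyclone Fabian: ΔP = 48; V ≈ 6.1 × 48^0.649 ≈ 75.24 kt.
Hurricane Amara: ΔP = 133; V ≈ 5.81 × 133^0.608 ≈ 113.63 kt.
Difference ≈ 75.24 − 113.63 = -38.39 → -38 kt.

-38 kt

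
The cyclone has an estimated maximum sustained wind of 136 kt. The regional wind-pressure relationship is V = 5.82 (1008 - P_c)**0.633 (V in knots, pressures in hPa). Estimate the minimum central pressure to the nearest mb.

863 mb

ΔP = (V / 5.82)^(1/0.633) = (136/5.82)^1.580.
136/5.82 = 23.368; 23.368^1.580 ≈ 145.25 mb.
P_c = 1008 − 145.25 = 862.75 ≈ 863 mb.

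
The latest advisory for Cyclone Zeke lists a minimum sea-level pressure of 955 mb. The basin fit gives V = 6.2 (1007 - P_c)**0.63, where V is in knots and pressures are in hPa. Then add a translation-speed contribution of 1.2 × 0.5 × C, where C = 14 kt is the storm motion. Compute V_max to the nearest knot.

ΔP = 1007 − 955 = 52 mb.
52^0.63 ≈ 12.053.
V ≈ 6.2 × 12.053 ≈ 74.7 kt.
Translation term: 1.2 × 0.5 × 14 = 8.4 kt.
Corrected V ≈ 83.1 kt → 83 kt.

83 kt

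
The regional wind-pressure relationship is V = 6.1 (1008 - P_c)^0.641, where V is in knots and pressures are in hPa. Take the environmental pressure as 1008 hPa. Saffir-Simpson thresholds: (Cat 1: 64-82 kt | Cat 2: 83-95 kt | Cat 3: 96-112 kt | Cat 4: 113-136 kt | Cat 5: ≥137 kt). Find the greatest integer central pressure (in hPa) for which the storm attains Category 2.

949 hPa

Category 2 begins at V = 83 kt.
Required ΔP = (83/6.1)^(1/0.641) = 13.607^1.560 ≈ 58.71 hPa.
P_c ≤ 1008 − 58.71 = 949.29, so the highest integer P_c is 949 hPa.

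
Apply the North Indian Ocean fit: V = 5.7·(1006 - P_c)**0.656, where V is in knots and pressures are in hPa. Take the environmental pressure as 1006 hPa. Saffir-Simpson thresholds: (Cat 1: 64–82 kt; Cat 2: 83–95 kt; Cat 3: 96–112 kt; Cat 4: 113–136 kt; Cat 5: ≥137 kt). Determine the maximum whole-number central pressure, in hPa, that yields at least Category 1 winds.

966 hPa

Category 1 begins at V = 64 kt.
Required ΔP = (64/5.7)^(1/0.656) = 11.228^1.524 ≈ 39.91 hPa.
P_c ≤ 1006 − 39.91 = 966.09, so the highest integer P_c is 966 hPa.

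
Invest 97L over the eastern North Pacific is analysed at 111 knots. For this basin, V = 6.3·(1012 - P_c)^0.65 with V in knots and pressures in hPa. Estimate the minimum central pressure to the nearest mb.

929 mb

ΔP = (V / 6.3)^(1/0.65) = (111/6.3)^1.538.
111/6.3 = 17.619; 17.619^1.538 ≈ 82.58 mb.
P_c = 1012 − 82.58 = 929.42 ≈ 929 mb.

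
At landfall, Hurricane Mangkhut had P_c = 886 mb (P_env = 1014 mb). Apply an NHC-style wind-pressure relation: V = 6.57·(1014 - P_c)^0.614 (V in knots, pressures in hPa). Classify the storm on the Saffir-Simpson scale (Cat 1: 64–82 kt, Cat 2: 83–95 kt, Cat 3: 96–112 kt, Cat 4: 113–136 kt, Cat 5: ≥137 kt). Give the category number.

4

ΔP = 1014 − 886 = 128 mb.
V ≈ 6.57 × 128^0.614 = 6.57 × 19.67 ≈ 129 kt.
129 kt falls in the Category 4 band.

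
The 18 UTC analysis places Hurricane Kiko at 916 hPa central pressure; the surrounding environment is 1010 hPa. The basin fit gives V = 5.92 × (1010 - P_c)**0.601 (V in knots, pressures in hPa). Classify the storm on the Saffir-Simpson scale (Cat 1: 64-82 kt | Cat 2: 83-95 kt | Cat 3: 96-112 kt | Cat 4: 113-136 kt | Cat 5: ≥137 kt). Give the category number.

2

ΔP = 1010 − 916 = 94 hPa.
V ≈ 5.92 × 94^0.601 = 5.92 × 15.34 ≈ 91 kt.
91 kt falls in the Category 2 band.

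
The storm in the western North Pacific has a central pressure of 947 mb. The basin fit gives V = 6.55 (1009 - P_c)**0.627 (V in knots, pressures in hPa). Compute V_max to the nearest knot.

ΔP = 1009 − 947 = 62 mb.
62^0.627 ≈ 13.299.
V ≈ 6.55 × 13.299 ≈ 87.1 kt.

87 kt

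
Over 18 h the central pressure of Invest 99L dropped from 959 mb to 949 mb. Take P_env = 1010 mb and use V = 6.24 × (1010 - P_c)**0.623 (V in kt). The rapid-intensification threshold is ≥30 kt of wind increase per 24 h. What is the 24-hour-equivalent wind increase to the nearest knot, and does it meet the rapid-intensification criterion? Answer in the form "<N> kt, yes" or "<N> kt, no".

11 kt, no

V₁: ΔP = 51, V ≈ 6.24 × 51^0.623 ≈ 72.28 kt.
V₂: ΔP = 61, V ≈ 6.24 × 61^0.623 ≈ 80.81 kt.
ΔV over 18 h = 8.53 kt → 24 h equivalent = 8.53 × 24/18 ≈ 11.37 kt.
11 kt < 30 kt ⇒ not rapid intensification.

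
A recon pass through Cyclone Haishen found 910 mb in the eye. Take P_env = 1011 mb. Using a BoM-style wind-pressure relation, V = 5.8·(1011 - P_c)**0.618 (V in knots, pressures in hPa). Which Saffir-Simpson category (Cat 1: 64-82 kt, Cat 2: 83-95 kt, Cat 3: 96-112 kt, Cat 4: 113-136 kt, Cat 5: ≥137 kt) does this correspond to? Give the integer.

3

ΔP = 1011 − 910 = 101 mb.
V ≈ 5.8 × 101^0.618 = 5.8 × 17.32 ≈ 100 kt.
100 kt falls in the Category 3 band.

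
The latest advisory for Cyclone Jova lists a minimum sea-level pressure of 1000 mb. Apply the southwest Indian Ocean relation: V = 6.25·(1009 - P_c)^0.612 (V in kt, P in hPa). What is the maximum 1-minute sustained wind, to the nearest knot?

24 kt

ΔP = 1009 − 1000 = 9 mb.
9^0.612 ≈ 3.837.
V ≈ 6.25 × 3.837 ≈ 24.0 kt.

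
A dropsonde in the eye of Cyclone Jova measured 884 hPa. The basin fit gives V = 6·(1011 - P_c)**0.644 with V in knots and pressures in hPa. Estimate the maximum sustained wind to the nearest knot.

136 kt

ΔP = 1011 − 884 = 127 hPa.
127^0.644 ≈ 22.639.
V ≈ 6 × 22.639 ≈ 135.8 kt.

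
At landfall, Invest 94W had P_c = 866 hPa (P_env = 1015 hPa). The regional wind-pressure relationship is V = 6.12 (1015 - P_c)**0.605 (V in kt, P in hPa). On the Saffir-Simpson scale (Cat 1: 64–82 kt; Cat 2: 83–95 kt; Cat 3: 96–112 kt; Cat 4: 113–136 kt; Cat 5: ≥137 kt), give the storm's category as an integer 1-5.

4

ΔP = 1015 − 866 = 149 hPa.
V ≈ 6.12 × 149^0.605 = 6.12 × 20.64 ≈ 126 kt.
126 kt falls in the Category 4 band.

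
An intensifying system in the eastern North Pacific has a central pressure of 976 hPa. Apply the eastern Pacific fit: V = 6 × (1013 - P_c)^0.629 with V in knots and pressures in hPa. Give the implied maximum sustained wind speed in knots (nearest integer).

ΔP = 1013 − 976 = 37 hPa.
37^0.629 ≈ 9.692.
V ≈ 6 × 9.692 ≈ 58.2 kt.

58 kt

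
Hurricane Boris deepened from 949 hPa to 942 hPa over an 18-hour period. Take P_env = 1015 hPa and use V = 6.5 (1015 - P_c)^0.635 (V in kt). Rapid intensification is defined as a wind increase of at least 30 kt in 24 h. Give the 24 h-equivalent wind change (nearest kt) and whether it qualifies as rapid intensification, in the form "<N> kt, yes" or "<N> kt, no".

V₁: ΔP = 66, V ≈ 6.5 × 66^0.635 ≈ 92.97 kt.
V₂: ΔP = 73, V ≈ 6.5 × 73^0.635 ≈ 99.11 kt.
ΔV over 18 h = 6.14 kt → 24 h equivalent = 6.14 × 24/18 ≈ 8.19 kt.
8 kt < 30 kt ⇒ not rapid intensification.

8 kt, no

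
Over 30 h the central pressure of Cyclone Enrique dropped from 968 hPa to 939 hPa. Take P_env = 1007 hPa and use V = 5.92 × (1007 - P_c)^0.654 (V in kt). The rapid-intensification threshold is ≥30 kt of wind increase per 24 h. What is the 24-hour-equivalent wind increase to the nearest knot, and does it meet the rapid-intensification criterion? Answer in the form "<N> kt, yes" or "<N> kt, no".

V₁: ΔP = 39, V ≈ 5.92 × 39^0.654 ≈ 64.99 kt.
V₂: ΔP = 68, V ≈ 5.92 × 68^0.654 ≈ 93.49 kt.
ΔV over 30 h = 28.50 kt → 24 h equivalent = 28.50 × 24/30 ≈ 22.80 kt.
23 kt < 30 kt ⇒ not rapid intensification.

23 kt, no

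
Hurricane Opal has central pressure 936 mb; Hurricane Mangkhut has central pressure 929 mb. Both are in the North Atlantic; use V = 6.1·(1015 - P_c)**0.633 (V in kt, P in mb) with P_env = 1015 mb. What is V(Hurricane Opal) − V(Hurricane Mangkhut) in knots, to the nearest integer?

Hurricane Opal: ΔP = 79; V ≈ 6.1 × 79^0.633 ≈ 96.95 kt.
Hurricane Mangkhut: ΔP = 86; V ≈ 6.1 × 86^0.633 ≈ 102.30 kt.
Difference ≈ 96.95 − 102.30 = -5.35 → -5 kt.

-5 kt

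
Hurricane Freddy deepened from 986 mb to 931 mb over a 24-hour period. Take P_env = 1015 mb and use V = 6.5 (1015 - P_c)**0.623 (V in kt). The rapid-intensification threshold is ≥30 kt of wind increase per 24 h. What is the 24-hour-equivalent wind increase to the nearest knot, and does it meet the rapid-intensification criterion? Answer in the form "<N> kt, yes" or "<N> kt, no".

V₁: ΔP = 29, V ≈ 6.5 × 29^0.623 ≈ 52.96 kt.
V₂: ΔP = 84, V ≈ 6.5 × 84^0.623 ≈ 102.74 kt.
ΔV over 24 h = 49.78 kt → 24 h equivalent = 49.78 × 24/24 ≈ 49.78 kt.
50 kt ≥ 30 kt ⇒ rapid intensification.

50 kt, yes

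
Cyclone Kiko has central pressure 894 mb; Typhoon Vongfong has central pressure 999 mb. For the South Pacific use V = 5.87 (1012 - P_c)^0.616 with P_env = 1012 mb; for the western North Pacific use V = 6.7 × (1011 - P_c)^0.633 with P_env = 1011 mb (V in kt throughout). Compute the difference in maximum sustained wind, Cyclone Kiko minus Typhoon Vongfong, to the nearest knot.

79 kt

Cyclone Kiko: ΔP = 118; V ≈ 5.87 × 118^0.616 ≈ 110.90 kt.
Typhoon Vongfong: ΔP = 12; V ≈ 6.7 × 12^0.633 ≈ 32.30 kt.
Difference ≈ 110.90 − 32.30 = 78.60 → 79 kt.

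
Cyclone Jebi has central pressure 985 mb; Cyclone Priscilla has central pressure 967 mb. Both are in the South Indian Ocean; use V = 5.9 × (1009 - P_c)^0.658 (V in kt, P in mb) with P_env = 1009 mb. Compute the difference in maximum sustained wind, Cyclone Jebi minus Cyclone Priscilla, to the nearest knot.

Cyclone Jebi: ΔP = 24; V ≈ 5.9 × 24^0.658 ≈ 47.76 kt.
Cyclone Priscilla: ΔP = 42; V ≈ 5.9 × 42^0.658 ≈ 69.02 kt.
Difference ≈ 47.76 − 69.02 = -21.26 → -21 kt.

-21 kt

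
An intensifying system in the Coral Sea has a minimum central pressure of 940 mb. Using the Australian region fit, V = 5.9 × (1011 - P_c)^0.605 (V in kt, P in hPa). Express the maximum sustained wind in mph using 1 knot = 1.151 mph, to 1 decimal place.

89.5 mph

ΔP = 1011 − 940 = 71 mb.
V ≈ 5.9 × 71^0.605 = 5.9 × 13.183 ≈ 77.779 kt.
77.779 × 1.151 ≈ 89.52 mph → 89.5 mph.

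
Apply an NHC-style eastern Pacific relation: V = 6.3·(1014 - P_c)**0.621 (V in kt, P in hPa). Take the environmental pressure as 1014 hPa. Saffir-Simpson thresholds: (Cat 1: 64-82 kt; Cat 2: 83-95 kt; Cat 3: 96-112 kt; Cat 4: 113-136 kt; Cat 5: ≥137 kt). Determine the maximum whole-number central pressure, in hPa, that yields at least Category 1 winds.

Category 1 begins at V = 64 kt.
Required ΔP = (64/6.3)^(1/0.621) = 10.159^1.610 ≈ 41.81 hPa.
P_c ≤ 1014 − 41.81 = 972.19, so the highest integer P_c is 972 hPa.

972 hPa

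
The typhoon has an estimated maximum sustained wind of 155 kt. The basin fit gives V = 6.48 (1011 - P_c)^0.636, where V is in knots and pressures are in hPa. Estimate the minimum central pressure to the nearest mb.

864 mb

ΔP = (V / 6.48)^(1/0.636) = (155/6.48)^1.572.
155/6.48 = 23.920; 23.920^1.572 ≈ 147.18 mb.
P_c = 1011 − 147.18 = 863.82 ≈ 864 mb.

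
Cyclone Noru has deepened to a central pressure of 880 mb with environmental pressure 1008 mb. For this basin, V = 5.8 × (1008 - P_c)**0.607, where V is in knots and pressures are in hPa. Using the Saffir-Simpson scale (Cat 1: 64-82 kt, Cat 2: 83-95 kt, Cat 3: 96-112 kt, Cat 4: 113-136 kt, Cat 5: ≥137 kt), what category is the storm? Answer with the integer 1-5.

ΔP = 1008 − 880 = 128 mb.
V ≈ 5.8 × 128^0.607 = 5.8 × 19.01 ≈ 110 kt.
110 kt falls in the Category 3 band.

3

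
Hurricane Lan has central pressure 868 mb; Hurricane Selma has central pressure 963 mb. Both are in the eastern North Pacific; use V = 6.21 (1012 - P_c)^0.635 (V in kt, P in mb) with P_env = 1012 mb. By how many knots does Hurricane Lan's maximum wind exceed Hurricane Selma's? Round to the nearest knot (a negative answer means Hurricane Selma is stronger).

72 kt

Hurricane Lan: ΔP = 144; V ≈ 6.21 × 144^0.635 ≈ 145.76 kt.
Hurricane Selma: ΔP = 49; V ≈ 6.21 × 49^0.635 ≈ 73.51 kt.
Difference ≈ 145.76 − 73.51 = 72.25 → 72 kt.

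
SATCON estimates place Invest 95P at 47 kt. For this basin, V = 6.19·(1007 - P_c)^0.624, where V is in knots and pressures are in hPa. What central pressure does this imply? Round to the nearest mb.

ΔP = (V / 6.19)^(1/0.624) = (47/6.19)^1.603.
47/6.19 = 7.593; 7.593^1.603 ≈ 25.76 mb.
P_c = 1007 − 25.76 = 981.24 ≈ 981 mb.

981 mb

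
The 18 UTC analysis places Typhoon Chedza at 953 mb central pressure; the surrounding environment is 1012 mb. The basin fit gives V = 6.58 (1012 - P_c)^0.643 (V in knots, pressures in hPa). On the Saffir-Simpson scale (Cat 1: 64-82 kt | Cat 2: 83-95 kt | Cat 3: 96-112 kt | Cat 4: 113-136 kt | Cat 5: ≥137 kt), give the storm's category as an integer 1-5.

2

ΔP = 1012 − 953 = 59 mb.
V ≈ 6.58 × 59^0.643 = 6.58 × 13.76 ≈ 91 kt.
91 kt falls in the Category 2 band.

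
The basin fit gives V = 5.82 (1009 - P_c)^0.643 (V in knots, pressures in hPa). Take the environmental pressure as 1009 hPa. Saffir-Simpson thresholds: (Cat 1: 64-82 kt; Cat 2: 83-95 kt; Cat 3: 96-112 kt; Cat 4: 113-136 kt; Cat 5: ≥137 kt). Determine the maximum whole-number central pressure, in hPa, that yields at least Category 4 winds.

Category 4 begins at V = 113 kt.
Required ΔP = (113/5.82)^(1/0.643) = 19.416^1.555 ≈ 100.77 hPa.
P_c ≤ 1009 − 100.77 = 908.23, so the highest integer P_c is 908 hPa.

908 hPa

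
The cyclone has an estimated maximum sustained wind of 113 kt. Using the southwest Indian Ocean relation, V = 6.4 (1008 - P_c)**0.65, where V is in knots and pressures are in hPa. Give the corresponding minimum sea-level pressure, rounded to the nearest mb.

925 mb

ΔP = (V / 6.4)^(1/0.65) = (113/6.4)^1.538.
113/6.4 = 17.656; 17.656^1.538 ≈ 82.85 mb.
P_c = 1008 − 82.85 = 925.15 ≈ 925 mb.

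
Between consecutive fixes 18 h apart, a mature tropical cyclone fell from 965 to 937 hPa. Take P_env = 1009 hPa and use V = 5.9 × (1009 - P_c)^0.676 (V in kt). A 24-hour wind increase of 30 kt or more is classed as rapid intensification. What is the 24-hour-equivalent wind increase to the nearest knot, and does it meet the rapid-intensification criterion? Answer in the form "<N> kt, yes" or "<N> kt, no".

40 kt, yes

V₁: ΔP = 44, V ≈ 5.9 × 44^0.676 ≈ 76.18 kt.
V₂: ΔP = 72, V ≈ 5.9 × 72^0.676 ≈ 106.27 kt.
ΔV over 18 h = 30.09 kt → 24 h equivalent = 30.09 × 24/18 ≈ 40.12 kt.
40 kt ≥ 30 kt ⇒ rapid intensification.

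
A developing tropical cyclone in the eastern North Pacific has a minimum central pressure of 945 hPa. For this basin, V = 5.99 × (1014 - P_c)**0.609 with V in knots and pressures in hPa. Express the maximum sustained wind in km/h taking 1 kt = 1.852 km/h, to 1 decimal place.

146.2 km/h

ΔP = 1014 − 945 = 69 hPa.
V ≈ 5.99 × 69^0.609 = 5.99 × 13.178 ≈ 78.938 kt.
78.938 × 1.852 ≈ 146.19 km/h → 146.2 km/h.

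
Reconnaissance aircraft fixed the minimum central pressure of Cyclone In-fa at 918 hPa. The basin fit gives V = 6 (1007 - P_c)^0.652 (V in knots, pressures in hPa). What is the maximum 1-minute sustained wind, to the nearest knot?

112 kt

ΔP = 1007 − 918 = 89 hPa.
89^0.652 ≈ 18.664.
V ≈ 6 × 18.664 ≈ 112.0 kt.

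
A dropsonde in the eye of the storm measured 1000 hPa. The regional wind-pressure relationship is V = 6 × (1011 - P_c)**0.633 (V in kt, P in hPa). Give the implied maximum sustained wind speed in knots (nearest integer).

27 kt

ΔP = 1011 − 1000 = 11 hPa.
11^0.633 ≈ 4.562.
V ≈ 6 × 4.562 ≈ 27.4 kt.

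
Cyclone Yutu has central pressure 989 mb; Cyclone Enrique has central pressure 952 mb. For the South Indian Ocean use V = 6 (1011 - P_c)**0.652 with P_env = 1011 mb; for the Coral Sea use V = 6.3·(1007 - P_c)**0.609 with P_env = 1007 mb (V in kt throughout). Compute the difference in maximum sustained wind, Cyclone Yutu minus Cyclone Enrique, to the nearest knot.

-27 kt

Cyclone Yutu: ΔP = 22; V ≈ 6 × 22^0.652 ≈ 45.02 kt.
Cyclone Enrique: ΔP = 55; V ≈ 6.3 × 55^0.609 ≈ 72.31 kt.
Difference ≈ 45.02 − 72.31 = -27.29 → -27 kt.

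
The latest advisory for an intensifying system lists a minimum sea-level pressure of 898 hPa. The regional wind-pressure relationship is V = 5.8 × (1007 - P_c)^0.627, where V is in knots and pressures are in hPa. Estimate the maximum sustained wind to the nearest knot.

110 kt

ΔP = 1007 − 898 = 109 hPa.
109^0.627 ≈ 18.944.
V ≈ 5.8 × 18.944 ≈ 109.9 kt.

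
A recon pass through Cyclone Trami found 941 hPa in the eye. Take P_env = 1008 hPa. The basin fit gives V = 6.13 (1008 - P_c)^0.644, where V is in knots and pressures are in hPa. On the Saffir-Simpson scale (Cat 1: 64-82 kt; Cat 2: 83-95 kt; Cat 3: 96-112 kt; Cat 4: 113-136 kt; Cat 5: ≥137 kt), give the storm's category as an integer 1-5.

2

ΔP = 1008 − 941 = 67 hPa.
V ≈ 6.13 × 67^0.644 = 6.13 × 15.00 ≈ 92 kt.
92 kt falls in the Category 2 band.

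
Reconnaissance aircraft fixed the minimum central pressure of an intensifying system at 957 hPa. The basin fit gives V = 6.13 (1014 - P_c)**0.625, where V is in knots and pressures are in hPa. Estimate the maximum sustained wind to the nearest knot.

ΔP = 1014 − 957 = 57 hPa.
57^0.625 ≈ 12.515.
V ≈ 6.13 × 12.515 ≈ 76.7 kt.

77 kt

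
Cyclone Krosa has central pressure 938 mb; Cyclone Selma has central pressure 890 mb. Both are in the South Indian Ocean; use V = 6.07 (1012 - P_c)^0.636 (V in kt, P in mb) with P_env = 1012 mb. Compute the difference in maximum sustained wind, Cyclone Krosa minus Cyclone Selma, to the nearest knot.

-35 kt

Cyclone Krosa: ΔP = 74; V ≈ 6.07 × 74^0.636 ≈ 93.76 kt.
Cyclone Selma: ΔP = 122; V ≈ 6.07 × 122^0.636 ≈ 128.86 kt.
Difference ≈ 93.76 − 128.86 = -35.10 → -35 kt.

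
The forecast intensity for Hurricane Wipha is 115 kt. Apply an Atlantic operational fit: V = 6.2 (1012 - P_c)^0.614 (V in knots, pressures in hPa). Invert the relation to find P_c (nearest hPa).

ΔP = (V / 6.2)^(1/0.614) = (115/6.2)^1.629.
115/6.2 = 18.548; 18.548^1.629 ≈ 116.32 hPa.
P_c = 1012 − 116.32 = 895.68 ≈ 896 hPa.

896 hPa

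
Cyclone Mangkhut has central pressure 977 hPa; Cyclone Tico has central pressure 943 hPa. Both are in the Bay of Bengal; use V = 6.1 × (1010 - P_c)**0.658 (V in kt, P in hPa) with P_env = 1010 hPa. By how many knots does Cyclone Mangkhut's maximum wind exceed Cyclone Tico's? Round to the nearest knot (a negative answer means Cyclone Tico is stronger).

-36 kt

Cyclone Mangkhut: ΔP = 33; V ≈ 6.1 × 33^0.658 ≈ 60.89 kt.
Cyclone Tico: ΔP = 67; V ≈ 6.1 × 67^0.658 ≈ 97.03 kt.
Difference ≈ 60.89 − 97.03 = -36.14 → -36 kt.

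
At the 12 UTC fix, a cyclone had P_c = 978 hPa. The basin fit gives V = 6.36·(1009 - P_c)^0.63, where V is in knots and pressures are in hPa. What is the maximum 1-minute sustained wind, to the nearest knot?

55 kt

ΔP = 1009 − 978 = 31 hPa.
31^0.63 ≈ 8.701.
V ≈ 6.36 × 8.701 ≈ 55.3 kt.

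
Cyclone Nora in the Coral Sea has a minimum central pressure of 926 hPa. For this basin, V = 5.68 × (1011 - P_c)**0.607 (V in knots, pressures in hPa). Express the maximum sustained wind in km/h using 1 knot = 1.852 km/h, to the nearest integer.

156 km/h

ΔP = 1011 − 926 = 85 hPa.
V ≈ 5.68 × 85^0.607 = 5.68 × 14.831 ≈ 84.238 kt.
84.238 × 1.852 ≈ 156.01 km/h → 156 km/h.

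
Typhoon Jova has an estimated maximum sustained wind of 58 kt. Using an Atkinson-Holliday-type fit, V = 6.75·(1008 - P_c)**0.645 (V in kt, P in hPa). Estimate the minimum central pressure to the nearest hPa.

980 hPa

ΔP = (V / 6.75)^(1/0.645) = (58/6.75)^1.550.
58/6.75 = 8.593; 8.593^1.550 ≈ 28.07 hPa.
P_c = 1008 − 28.07 = 979.93 ≈ 980 hPa.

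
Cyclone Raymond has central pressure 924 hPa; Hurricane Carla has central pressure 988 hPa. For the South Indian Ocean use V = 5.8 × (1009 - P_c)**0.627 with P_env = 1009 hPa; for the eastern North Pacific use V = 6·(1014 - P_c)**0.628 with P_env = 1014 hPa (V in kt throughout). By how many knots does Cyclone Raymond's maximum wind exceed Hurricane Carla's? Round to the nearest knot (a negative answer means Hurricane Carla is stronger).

48 kt

Cyclone Raymond: ΔP = 85; V ≈ 5.8 × 85^0.627 ≈ 94.01 kt.
Hurricane Carla: ΔP = 26; V ≈ 6 × 26^0.628 ≈ 46.43 kt.
Difference ≈ 94.01 − 46.43 = 47.58 → 48 kt.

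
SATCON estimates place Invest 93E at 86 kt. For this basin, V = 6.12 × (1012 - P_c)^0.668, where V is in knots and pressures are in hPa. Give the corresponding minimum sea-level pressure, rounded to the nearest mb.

ΔP = (V / 6.12)^(1/0.668) = (86/6.12)^1.497.
86/6.12 = 14.052; 14.052^1.497 ≈ 52.26 mb.
P_c = 1012 − 52.26 = 959.74 ≈ 960 mb.

960 mb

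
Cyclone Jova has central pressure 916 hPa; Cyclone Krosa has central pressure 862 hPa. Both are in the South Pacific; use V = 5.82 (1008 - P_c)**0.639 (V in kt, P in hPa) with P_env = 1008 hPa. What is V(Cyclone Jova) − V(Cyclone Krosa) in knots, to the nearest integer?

-36 kt

Cyclone Jova: ΔP = 92; V ≈ 5.82 × 92^0.639 ≈ 104.66 kt.
Cyclone Krosa: ΔP = 146; V ≈ 5.82 × 146^0.639 ≈ 140.59 kt.
Difference ≈ 104.66 − 140.59 = -35.93 → -36 kt.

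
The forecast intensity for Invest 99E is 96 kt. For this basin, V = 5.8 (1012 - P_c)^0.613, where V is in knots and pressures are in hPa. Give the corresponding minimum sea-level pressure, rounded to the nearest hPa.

915 hPa

ΔP = (V / 5.8)^(1/0.613) = (96/5.8)^1.631.
96/5.8 = 16.552; 16.552^1.631 ≈ 97.35 hPa.
P_c = 1012 − 97.35 = 914.65 ≈ 915 hPa.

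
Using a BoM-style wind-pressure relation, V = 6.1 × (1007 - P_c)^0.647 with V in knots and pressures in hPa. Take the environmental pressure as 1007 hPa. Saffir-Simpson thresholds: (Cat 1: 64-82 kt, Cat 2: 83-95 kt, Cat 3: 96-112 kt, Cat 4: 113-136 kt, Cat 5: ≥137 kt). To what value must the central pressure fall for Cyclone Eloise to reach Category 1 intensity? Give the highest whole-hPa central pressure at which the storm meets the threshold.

Category 1 begins at V = 64 kt.
Required ΔP = (64/6.1)^(1/0.647) = 10.492^1.546 ≈ 37.83 hPa.
P_c ≤ 1007 − 37.83 = 969.17, so the highest integer P_c is 969 hPa.

969 hPa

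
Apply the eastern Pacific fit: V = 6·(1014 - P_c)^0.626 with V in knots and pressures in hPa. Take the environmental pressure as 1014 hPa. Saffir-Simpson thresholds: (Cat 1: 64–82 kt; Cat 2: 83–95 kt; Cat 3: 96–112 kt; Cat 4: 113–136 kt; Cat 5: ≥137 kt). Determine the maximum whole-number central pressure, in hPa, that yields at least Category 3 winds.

Category 3 begins at V = 96 kt.
Required ΔP = (96/6)^(1/0.626) = 16.000^1.597 ≈ 83.85 hPa.
P_c ≤ 1014 − 83.85 = 930.15, so the highest integer P_c is 930 hPa.

930 hPa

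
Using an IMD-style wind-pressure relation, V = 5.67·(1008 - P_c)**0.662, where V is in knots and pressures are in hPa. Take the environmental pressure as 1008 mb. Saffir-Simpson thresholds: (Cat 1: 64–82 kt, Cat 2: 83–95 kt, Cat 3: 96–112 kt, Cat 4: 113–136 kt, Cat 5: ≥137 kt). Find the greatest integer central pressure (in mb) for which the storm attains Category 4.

Category 4 begins at V = 113 kt.
Required ΔP = (113/5.67)^(1/0.662) = 19.929^1.511 ≈ 91.83 mb.
P_c ≤ 1008 − 91.83 = 916.17, so the highest integer P_c is 916 mb.

916 mb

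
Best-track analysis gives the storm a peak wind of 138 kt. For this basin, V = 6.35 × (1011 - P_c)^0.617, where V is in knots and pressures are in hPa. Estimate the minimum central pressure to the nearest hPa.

864 hPa

ΔP = (V / 6.35)^(1/0.617) = (138/6.35)^1.621.
138/6.35 = 21.732; 21.732^1.621 ≈ 146.93 hPa.
P_c = 1011 − 146.93 = 864.07 ≈ 864 hPa.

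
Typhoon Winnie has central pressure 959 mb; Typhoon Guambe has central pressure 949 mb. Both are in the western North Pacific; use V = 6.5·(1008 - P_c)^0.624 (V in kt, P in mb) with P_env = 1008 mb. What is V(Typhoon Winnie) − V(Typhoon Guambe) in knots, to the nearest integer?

Typhoon Winnie: ΔP = 49; V ≈ 6.5 × 49^0.624 ≈ 73.72 kt.
Typhoon Guambe: ΔP = 59; V ≈ 6.5 × 59^0.624 ≈ 82.78 kt.
Difference ≈ 73.72 − 82.78 = -9.06 → -9 kt.

-9 kt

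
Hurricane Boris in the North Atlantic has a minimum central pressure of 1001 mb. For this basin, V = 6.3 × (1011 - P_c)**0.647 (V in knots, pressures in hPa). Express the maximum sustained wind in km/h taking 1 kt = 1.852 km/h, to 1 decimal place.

ΔP = 1011 − 1001 = 10 mb.
V ≈ 6.3 × 10^0.647 = 6.3 × 4.436 ≈ 27.947 kt.
27.947 × 1.852 ≈ 51.76 km/h → 51.8 km/h.

51.8 km/h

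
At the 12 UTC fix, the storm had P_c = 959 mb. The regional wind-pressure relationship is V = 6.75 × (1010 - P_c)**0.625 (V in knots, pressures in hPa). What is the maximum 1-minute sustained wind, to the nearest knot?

ΔP = 1010 − 959 = 51 mb.
51^0.625 ≈ 11.674.
V ≈ 6.75 × 11.674 ≈ 78.8 kt.

79 kt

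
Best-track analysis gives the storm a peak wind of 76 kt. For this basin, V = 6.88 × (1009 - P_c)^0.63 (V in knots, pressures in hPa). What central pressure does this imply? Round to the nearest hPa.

ΔP = (V / 6.88)^(1/0.63) = (76/6.88)^1.587.
76/6.88 = 11.047; 11.047^1.587 ≈ 45.28 hPa.
P_c = 1009 − 45.28 = 963.72 ≈ 964 hPa.

964 hPa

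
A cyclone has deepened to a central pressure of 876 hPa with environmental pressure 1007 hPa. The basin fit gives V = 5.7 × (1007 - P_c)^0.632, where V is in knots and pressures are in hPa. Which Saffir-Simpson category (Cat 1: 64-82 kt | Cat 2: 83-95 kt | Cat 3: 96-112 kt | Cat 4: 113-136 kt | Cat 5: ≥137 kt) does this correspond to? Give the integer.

4

ΔP = 1007 − 876 = 131 hPa.
V ≈ 5.7 × 131^0.632 = 5.7 × 21.78 ≈ 124 kt.
124 kt falls in the Category 4 band.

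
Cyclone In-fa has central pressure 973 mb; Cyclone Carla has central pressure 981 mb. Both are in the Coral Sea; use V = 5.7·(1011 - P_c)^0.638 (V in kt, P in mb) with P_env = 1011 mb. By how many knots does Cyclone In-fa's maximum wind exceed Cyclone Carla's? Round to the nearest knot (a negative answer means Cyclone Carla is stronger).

Cyclone In-fa: ΔP = 38; V ≈ 5.7 × 38^0.638 ≈ 58.05 kt.
Cyclone Carla: ΔP = 30; V ≈ 5.7 × 30^0.638 ≈ 49.92 kt.
Difference ≈ 58.05 − 49.92 = 8.13 → 8 kt.

8 kt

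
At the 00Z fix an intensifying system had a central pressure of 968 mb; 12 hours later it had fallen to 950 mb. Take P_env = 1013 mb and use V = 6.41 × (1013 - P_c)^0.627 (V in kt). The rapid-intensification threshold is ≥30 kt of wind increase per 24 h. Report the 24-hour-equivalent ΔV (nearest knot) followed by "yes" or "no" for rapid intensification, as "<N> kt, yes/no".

V₁: ΔP = 45, V ≈ 6.41 × 45^0.627 ≈ 69.73 kt.
V₂: ΔP = 63, V ≈ 6.41 × 63^0.627 ≈ 86.11 kt.
ΔV over 12 h = 16.38 kt → 24 h equivalent = 16.38 × 24/12 ≈ 32.76 kt.
33 kt ≥ 30 kt ⇒ rapid intensification.

33 kt, yes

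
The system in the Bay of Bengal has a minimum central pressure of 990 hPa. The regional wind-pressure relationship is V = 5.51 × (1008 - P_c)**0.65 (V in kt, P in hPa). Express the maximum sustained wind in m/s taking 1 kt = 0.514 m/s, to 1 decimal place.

18.5 m/s

ΔP = 1008 − 990 = 18 hPa.
V ≈ 5.51 × 18^0.65 = 5.51 × 6.545 ≈ 36.064 kt.
36.064 × 0.514 ≈ 18.54 m/s → 18.5 m/s.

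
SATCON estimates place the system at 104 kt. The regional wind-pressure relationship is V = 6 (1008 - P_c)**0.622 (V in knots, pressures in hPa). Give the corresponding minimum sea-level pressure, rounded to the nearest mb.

910 mb

ΔP = (V / 6)^(1/0.622) = (104/6)^1.608.
104/6 = 17.333; 17.333^1.608 ≈ 98.12 mb.
P_c = 1008 − 98.12 = 909.88 ≈ 910 mb.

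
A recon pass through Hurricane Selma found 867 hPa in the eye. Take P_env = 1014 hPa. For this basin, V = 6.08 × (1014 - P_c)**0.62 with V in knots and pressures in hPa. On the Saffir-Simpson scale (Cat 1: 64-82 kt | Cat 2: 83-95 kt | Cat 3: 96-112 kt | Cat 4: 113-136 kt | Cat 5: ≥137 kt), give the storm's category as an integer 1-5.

ΔP = 1014 − 867 = 147 hPa.
V ≈ 6.08 × 147^0.62 = 6.08 × 22.07 ≈ 134 kt.
134 kt falls in the Category 4 band.

4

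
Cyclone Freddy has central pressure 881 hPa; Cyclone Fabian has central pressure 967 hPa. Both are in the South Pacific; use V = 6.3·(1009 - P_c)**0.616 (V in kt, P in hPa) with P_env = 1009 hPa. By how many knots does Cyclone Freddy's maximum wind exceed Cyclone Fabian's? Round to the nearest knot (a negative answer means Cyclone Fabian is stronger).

62 kt

Cyclone Freddy: ΔP = 128; V ≈ 6.3 × 128^0.616 ≈ 125.14 kt.
Cyclone Fabian: ΔP = 42; V ≈ 6.3 × 42^0.616 ≈ 62.99 kt.
Difference ≈ 125.14 − 62.99 = 62.15 → 62 kt.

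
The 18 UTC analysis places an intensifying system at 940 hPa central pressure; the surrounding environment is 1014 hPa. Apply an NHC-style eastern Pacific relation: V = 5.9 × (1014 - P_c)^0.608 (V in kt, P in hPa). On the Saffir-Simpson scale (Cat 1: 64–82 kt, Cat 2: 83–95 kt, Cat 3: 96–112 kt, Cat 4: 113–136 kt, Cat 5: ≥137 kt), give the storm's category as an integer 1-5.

ΔP = 1014 − 940 = 74 hPa.
V ≈ 5.9 × 74^0.608 = 5.9 × 13.69 ≈ 81 kt.
81 kt falls in the Category 1 band.

1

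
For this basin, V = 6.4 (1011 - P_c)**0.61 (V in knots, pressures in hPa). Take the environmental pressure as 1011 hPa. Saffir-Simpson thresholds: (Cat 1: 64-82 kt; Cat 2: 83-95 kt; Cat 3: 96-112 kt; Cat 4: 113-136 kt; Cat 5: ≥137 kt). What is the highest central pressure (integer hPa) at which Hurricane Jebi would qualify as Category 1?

967 hPa

Category 1 begins at V = 64 kt.
Required ΔP = (64/6.4)^(1/0.61) = 10.000^1.639 ≈ 43.59 hPa.
P_c ≤ 1011 − 43.59 = 967.41, so the highest integer P_c is 967 hPa.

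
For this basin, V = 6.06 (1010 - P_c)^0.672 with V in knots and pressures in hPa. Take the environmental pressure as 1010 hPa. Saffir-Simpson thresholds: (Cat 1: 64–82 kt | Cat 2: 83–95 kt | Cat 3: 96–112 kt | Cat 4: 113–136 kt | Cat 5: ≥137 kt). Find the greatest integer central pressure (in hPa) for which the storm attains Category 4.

932 hPa

Category 4 begins at V = 113 kt.
Required ΔP = (113/6.06)^(1/0.672) = 18.647^1.488 ≈ 77.76 hPa.
P_c ≤ 1010 − 77.76 = 932.24, so the highest integer P_c is 932 hPa.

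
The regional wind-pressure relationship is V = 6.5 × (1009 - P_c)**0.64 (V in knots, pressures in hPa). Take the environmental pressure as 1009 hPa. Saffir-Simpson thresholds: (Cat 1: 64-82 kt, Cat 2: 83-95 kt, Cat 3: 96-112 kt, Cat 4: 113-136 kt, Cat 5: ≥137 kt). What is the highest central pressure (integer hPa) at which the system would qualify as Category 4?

922 hPa

Category 4 begins at V = 113 kt.
Required ΔP = (113/6.5)^(1/0.64) = 17.385^1.562 ≈ 86.65 hPa.
P_c ≤ 1009 − 86.65 = 922.35, so the highest integer P_c is 922 hPa.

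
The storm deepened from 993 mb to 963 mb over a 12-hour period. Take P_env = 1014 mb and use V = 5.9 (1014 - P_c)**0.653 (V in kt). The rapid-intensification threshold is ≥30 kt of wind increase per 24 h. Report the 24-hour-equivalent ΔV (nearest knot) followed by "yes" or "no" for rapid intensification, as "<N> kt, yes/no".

68 kt, yes

V₁: ΔP = 21, V ≈ 5.9 × 21^0.653 ≈ 43.08 kt.
V₂: ΔP = 51, V ≈ 5.9 × 51^0.653 ≈ 76.89 kt.
ΔV over 12 h = 33.81 kt → 24 h equivalent = 33.81 × 24/12 ≈ 67.62 kt.
68 kt ≥ 30 kt ⇒ rapid intensification.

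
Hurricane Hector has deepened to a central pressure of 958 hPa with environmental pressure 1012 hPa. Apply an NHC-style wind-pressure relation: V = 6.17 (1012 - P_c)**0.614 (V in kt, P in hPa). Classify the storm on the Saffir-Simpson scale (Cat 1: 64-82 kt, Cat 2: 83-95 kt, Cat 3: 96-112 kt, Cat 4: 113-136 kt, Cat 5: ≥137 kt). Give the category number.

1

ΔP = 1012 − 958 = 54 hPa.
V ≈ 6.17 × 54^0.614 = 6.17 × 11.58 ≈ 71 kt.
71 kt falls in the Category 1 band.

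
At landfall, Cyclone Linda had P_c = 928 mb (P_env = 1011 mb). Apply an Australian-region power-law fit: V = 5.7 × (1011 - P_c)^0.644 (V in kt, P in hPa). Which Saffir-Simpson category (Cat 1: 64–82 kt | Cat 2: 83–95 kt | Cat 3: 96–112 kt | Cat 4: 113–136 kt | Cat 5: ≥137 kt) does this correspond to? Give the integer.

3

ΔP = 1011 − 928 = 83 mb.
V ≈ 5.7 × 83^0.644 = 5.7 × 17.21 ≈ 98 kt.
98 kt falls in the Category 3 band.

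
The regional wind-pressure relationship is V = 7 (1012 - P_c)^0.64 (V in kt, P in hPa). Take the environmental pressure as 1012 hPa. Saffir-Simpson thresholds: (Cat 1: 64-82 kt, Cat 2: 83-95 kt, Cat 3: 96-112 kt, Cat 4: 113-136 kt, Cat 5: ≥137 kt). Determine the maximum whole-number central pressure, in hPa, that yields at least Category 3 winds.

952 hPa

Category 3 begins at V = 96 kt.
Required ΔP = (96/7)^(1/0.64) = 13.714^1.562 ≈ 59.82 hPa.
P_c ≤ 1012 − 59.82 = 952.18, so the highest integer P_c is 952 hPa.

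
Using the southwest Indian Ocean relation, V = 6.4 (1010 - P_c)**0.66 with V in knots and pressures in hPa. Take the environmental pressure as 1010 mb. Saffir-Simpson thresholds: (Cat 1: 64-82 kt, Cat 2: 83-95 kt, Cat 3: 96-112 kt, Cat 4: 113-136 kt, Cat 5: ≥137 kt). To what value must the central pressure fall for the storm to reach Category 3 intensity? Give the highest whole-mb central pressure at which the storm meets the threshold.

Category 3 begins at V = 96 kt.
Required ΔP = (96/6.4)^(1/0.66) = 15.000^1.515 ≈ 60.53 mb.
P_c ≤ 1010 − 60.53 = 949.47, so the highest integer P_c is 949 mb.

949 mb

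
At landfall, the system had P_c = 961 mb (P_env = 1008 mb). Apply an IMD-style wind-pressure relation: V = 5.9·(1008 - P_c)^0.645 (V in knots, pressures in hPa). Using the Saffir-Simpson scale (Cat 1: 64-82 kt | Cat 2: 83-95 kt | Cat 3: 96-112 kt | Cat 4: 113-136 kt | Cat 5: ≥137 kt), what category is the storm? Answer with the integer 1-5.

ΔP = 1008 − 961 = 47 mb.
V ≈ 5.9 × 47^0.645 = 5.9 × 11.98 ≈ 71 kt.
71 kt falls in the Category 1 band.

1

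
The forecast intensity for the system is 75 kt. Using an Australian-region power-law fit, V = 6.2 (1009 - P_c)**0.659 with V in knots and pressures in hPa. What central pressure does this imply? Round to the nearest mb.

965 mb

ΔP = (V / 6.2)^(1/0.659) = (75/6.2)^1.517.
75/6.2 = 12.097; 12.097^1.517 ≈ 43.94 mb.
P_c = 1009 − 43.94 = 965.06 ≈ 965 mb.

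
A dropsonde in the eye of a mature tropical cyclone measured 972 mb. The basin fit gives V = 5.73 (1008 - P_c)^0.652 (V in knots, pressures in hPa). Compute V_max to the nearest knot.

59 kt

ΔP = 1008 − 972 = 36 mb.
36^0.652 ≈ 10.344.
V ≈ 5.73 × 10.344 ≈ 59.3 kt.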